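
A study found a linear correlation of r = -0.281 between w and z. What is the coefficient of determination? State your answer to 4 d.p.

0.0790

r² = (-0.281)² = 0.0790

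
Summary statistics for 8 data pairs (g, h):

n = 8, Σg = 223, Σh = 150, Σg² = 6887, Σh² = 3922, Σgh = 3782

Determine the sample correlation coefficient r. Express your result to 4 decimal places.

-0.4628

r = (nΣgh − ΣgΣh) / √[(nΣg² − (Σg)²)(nΣh² − (Σh)²)]
Numerator: 8×3782 − 223×150 = -3194
Denominator: √[(55096 − 49729)(31376 − 22500)] = √[5367 × 8876] = 6901.9919
r = -3194 / 6901.9919 ≈ -0.4628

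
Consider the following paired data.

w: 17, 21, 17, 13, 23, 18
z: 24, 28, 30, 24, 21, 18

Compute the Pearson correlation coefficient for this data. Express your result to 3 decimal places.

-0.119

n = 6, Σw = 109, Σz = 145, Σw² = 2041, Σz² = 3601, Σwz = 2625
nΣwz − ΣwΣz = 15750 − 15805 = -55
nΣw² − (Σw)² = 12246 − 11881 = 365; nΣz² − (Σz)² = 21606 − 21025 = 581
r = -55 / √(365 × 581) = -55 / 460.5052 ≈ -0.119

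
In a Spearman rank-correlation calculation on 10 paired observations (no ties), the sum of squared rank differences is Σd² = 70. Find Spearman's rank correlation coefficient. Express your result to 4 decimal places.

ρ = 1 − 6Σd² / [n(n²−1)] = 1 − 6×70 / (10×99)
  = 1 − 420/990 = 1 − 0.42424 ≈ 0.5758

0.5758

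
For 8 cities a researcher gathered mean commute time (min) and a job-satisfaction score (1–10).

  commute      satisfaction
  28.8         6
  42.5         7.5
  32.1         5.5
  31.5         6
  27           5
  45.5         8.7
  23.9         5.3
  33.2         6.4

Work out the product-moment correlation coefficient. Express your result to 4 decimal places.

0.9444

n = 8, Σx = 264.5, Σy = 50.4, Σx² = 9131.05, Σy² = 328.24, Σxy = 1727.1
nΣxy − ΣxΣy = 13816.8 − 13330.8 = 486
nΣx² − (Σx)² = 73048.4 − 69960.25 = 3088.15; nΣy² − (Σy)² = 2625.92 − 2540.16 = 85.76
r = 486 / √(3088.15 × 85.76) = 486 / 514.6258 ≈ 0.9444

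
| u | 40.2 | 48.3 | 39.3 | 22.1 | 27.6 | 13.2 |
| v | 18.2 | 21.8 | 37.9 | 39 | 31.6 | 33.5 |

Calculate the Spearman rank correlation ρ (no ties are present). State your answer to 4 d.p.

-0.6571

Rank u: 5, 6, 4, 2, 3, 1
Rank v: 1, 2, 5, 6, 3, 4
d = rank(u) − rank(v): 4, 4, -1, -4, 0, -3; Σd² = 58
ρ = 1 − 6Σd² / [n(n²−1)] = 1 − 6×58 / (6×35) = 1 − 348/210 ≈ -0.6571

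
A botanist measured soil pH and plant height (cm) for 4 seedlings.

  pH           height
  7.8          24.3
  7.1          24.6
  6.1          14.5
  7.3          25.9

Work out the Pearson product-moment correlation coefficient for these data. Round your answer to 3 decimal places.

0.881

n = 4, Σx = 28.3, Σy = 89.3, Σx² = 201.75, Σy² = 2076.71, Σxy = 641.72
nΣxy − ΣxΣy = 2566.88 − 2527.19 = 39.69
nΣx² − (Σx)² = 807 − 800.89 = 6.11; nΣy² − (Σy)² = 8306.84 − 7974.49 = 332.35
r = 39.69 / √(6.11 × 332.35) = 39.69 / 45.0628 ≈ 0.881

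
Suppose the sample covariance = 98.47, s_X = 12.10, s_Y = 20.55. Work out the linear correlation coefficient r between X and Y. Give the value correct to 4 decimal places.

0.3960

r = Cov(X,Y) / (s_X · s_Y) = 98.47 / (12.10 × 20.55)
  = 98.47 / 248.6550 ≈ 0.3960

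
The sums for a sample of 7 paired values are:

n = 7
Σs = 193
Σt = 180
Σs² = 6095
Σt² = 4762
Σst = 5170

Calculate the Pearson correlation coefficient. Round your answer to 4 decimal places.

r = (nΣst − ΣsΣt) / √[(nΣs² − (Σs)²)(nΣt² − (Σt)²)]
Numerator: 7×5170 − 193×180 = 1450
Denominator: √[(42665 − 37249)(33334 − 32400)] = √[5416 × 934] = 2249.1207
r = 1450 / 2249.1207 ≈ 0.6447

0.6447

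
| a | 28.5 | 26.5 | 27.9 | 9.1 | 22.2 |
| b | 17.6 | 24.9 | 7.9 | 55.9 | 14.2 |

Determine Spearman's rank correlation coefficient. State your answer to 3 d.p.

Rank a: 5, 3, 4, 1, 2
Rank b: 3, 4, 1, 5, 2
d = rank(a) − rank(b): 2, -1, 3, -4, 0; Σd² = 30
ρ = 1 − 6Σd² / [n(n²−1)] = 1 − 6×30 / (5×24) = 1 − 180/120 ≈ -0.500

-0.500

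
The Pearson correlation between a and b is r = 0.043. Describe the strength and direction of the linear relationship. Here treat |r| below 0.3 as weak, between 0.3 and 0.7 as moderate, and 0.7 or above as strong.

r = 0.043 > 0 so the relationship is positive.
|r| = 0.043, which falls in the weak range.

weak positive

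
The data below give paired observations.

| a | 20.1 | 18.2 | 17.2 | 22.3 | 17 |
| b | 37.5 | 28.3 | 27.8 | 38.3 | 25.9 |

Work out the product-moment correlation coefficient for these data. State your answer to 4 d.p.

0.9440

n = 5, Σa = 94.8, Σb = 157.8, Σa² = 1817.38, Σb² = 5117.68, Σab = 3041.36
nΣab − ΣaΣb = 15206.8 − 14959.44 = 247.36
nΣa² − (Σa)² = 9086.9 − 8987.04 = 99.86; nΣb² − (Σb)² = 25588.4 − 24900.84 = 687.56
r = 247.36 / √(99.86 × 687.56) = 247.36 / 262.0300 ≈ 0.9440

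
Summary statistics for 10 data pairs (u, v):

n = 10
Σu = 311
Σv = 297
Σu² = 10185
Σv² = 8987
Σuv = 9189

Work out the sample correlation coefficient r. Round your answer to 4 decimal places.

r = (nΣuv − ΣuΣv) / √[(nΣu² − (Σu)²)(nΣv² − (Σv)²)]
Numerator: 10×9189 − 311×297 = -477
Denominator: √[(101850 − 96721)(89870 − 88209)] = √[5129 × 1661] = 2918.7787
r = -477 / 2918.7787 ≈ -0.1634

-0.1634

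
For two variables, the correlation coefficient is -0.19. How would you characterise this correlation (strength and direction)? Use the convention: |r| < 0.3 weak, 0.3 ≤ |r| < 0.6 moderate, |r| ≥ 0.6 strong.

weak negative

r = -0.19 < 0 so the relationship is negative.
|r| = 0.19, which falls in the weak range.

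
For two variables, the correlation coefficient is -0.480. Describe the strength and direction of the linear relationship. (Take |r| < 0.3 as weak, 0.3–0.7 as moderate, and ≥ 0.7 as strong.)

moderate negative

r = -0.480 < 0 so the relationship is negative.
|r| = 0.480, which falls in the moderate range.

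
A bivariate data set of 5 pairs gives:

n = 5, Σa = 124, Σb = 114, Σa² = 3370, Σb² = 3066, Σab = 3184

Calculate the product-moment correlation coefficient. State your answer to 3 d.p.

r = (nΣab − ΣaΣb) / √[(nΣa² − (Σa)²)(nΣb² − (Σb)²)]
Numerator: 5×3184 − 124×114 = 1784
Denominator: √[(16850 − 15376)(15330 − 12996)] = √[1474 × 2334] = 1854.8089
r = 1784 / 1854.8089 ≈ 0.962

0.962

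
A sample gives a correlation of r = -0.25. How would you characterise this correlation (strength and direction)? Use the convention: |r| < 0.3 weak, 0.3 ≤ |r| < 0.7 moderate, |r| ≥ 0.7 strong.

r = -0.25 < 0 so the relationship is negative.
|r| = 0.25, which falls in the weak range.

weak negative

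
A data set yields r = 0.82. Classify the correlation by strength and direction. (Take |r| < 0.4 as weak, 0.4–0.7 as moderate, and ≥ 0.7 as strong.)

strong positive

r = 0.82 > 0 so the relationship is positive.
|r| = 0.82, which falls in the strong range.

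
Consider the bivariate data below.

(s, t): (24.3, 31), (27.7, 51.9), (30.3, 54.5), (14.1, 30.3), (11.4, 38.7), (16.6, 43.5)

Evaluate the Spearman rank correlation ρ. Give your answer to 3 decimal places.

0.714

Rank s: 4, 5, 6, 2, 1, 3
Rank t: 2, 5, 6, 1, 3, 4
d = rank(s) − rank(t): 2, 0, 0, 1, -2, -1; Σd² = 10
ρ = 1 − 6Σd² / [n(n²−1)] = 1 − 6×10 / (6×35) = 1 − 60/210 ≈ 0.714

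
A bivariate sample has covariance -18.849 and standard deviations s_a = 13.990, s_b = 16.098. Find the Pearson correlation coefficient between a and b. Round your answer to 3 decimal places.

-0.084

r = Cov(a,b) / (s_a · s_b) = -18.849 / (13.990 × 16.098)
  = -18.849 / 225.2110 ≈ -0.084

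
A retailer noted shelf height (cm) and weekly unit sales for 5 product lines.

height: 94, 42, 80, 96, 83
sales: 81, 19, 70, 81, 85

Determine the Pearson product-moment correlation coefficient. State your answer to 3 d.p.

n = 5, Σx = 395, Σy = 336, Σx² = 33105, Σy² = 25608, Σxy = 28843
nΣxy − ΣxΣy = 144215 − 132720 = 11495
nΣx² − (Σx)² = 165525 − 156025 = 9500; nΣy² − (Σy)² = 128040 − 112896 = 15144
r = 11495 / √(9500 × 15144) = 11495 / 11994.4987 ≈ 0.958

0.958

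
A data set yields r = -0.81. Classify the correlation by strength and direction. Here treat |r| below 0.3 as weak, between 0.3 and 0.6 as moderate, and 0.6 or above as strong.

strong negative

r = -0.81 < 0 so the relationship is negative.
|r| = 0.81, which falls in the strong range.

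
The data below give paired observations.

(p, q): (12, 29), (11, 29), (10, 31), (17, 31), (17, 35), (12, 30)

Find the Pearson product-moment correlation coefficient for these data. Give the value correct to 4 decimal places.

0.6793

n = 6, Σp = 79, Σq = 185, Σp² = 1087, Σq² = 5729, Σpq = 2459
nΣpq − ΣpΣq = 14754 − 14615 = 139
nΣp² − (Σp)² = 6522 − 6241 = 281; nΣq² − (Σq)² = 34374 − 34225 = 149
r = 139 / √(281 × 149) = 139 / 204.6192 ≈ 0.6793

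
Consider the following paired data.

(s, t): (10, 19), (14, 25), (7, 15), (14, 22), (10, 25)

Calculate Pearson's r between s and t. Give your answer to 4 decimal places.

0.7227

n = 5, Σs = 55, Σt = 106, Σs² = 641, Σt² = 2320, Σst = 1203
nΣst − ΣsΣt = 6015 − 5830 = 185
nΣs² − (Σs)² = 3205 − 3025 = 180; nΣt² − (Σt)² = 11600 − 11236 = 364
r = 185 / √(180 × 364) = 185 / 255.9687 ≈ 0.7227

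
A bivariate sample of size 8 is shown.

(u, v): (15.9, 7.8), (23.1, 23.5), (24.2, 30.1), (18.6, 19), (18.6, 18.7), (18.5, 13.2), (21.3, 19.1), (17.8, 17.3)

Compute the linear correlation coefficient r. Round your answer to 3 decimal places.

n = 8, Σu = 158, Σv = 148.7, Σu² = 3176.76, Σv² = 3068.13, Σuv = 3055.48
nΣuv − ΣuΣv = 24443.84 − 23494.6 = 949.24
nΣu² − (Σu)² = 25414.08 − 24964 = 450.08; nΣv² − (Σv)² = 24545.04 − 22111.69 = 2433.35
r = 949.24 / √(450.08 × 2433.35) = 949.24 / 1046.5191 ≈ 0.907

0.907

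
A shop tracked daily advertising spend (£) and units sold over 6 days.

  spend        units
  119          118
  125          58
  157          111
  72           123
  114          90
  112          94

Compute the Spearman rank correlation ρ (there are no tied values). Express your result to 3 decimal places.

-0.371

Rank spend: 4, 5, 6, 1, 3, 2
Rank units: 5, 1, 4, 6, 2, 3
d = rank(spend) − rank(units): -1, 4, 2, -5, 1, -1; Σd² = 48
ρ = 1 − 6Σd² / [n(n²−1)] = 1 − 6×48 / (6×35) = 1 − 288/210 ≈ -0.371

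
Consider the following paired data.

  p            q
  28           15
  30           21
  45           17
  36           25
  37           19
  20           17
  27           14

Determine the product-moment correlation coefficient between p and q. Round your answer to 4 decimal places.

0.3158

n = 7, Σp = 223, Σq = 128, Σp² = 7503, Σq² = 2426, Σpq = 4136
nΣpq − ΣpΣq = 28952 − 28544 = 408
nΣp² − (Σp)² = 52521 − 49729 = 2792; nΣq² − (Σq)² = 16982 − 16384 = 598
r = 408 / √(2792 × 598) = 408 / 1292.1362 ≈ 0.3158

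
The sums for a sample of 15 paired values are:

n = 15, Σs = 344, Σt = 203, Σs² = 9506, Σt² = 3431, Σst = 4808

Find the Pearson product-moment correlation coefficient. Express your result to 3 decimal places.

0.145

r = (nΣst − ΣsΣt) / √[(nΣs² − (Σs)²)(nΣt² − (Σt)²)]
Numerator: 15×4808 − 344×203 = 2288
Denominator: √[(142590 − 118336)(51465 − 41209)] = √[24254 × 10256] = 15771.7794
r = 2288 / 15771.7794 ≈ 0.145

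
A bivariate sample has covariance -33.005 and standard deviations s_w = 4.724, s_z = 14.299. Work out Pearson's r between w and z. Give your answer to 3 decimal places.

-0.489

r = Cov(w,z) / (s_w · s_z) = -33.005 / (4.724 × 14.299)
  = -33.005 / 67.5485 ≈ -0.489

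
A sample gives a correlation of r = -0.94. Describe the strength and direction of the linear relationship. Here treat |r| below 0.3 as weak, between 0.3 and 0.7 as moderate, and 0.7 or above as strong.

strong negative

r = -0.94 < 0 so the relationship is negative.
|r| = 0.94, which falls in the strong range.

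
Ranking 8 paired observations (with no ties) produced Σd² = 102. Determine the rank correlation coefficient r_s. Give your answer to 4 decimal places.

-0.2143

ρ = 1 − 6Σd² / [n(n²−1)] = 1 − 6×102 / (8×63)
  = 1 − 612/504 = 1 − 1.21429 ≈ -0.2143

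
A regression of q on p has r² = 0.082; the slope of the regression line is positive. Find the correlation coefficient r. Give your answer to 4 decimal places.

|r| = √0.082 = 0.2864
The association is positive, so r = 0.2864.

0.2864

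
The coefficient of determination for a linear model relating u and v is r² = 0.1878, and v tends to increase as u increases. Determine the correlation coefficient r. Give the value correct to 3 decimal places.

0.433

|r| = √0.1878 = 0.433
The association is positive, so r = 0.433.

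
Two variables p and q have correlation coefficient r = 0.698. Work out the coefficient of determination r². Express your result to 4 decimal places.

r² = (0.698)² = 0.4872

0.4872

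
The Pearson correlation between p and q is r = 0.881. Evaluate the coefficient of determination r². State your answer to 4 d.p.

0.7762

r² = (0.881)² = 0.7762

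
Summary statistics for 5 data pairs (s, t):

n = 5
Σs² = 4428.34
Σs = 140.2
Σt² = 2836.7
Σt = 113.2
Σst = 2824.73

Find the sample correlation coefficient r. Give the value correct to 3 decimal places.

-0.947

r = (nΣst − ΣsΣt) / √[(nΣs² − (Σs)²)(nΣt² − (Σt)²)]
Numerator: 5×2824.73 − 140.2×113.2 = -1746.99
Denominator: √[(22141.7 − 19656.04)(14183.5 − 12814.24)] = √[2485.66 × 1369.26] = 1844.8617
r = -1746.99 / 1844.8617 ≈ -0.947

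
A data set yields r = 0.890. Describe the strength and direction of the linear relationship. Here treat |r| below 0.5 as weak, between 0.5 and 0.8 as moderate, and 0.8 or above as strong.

r = 0.890 > 0 so the relationship is positive.
|r| = 0.890, which falls in the strong range.

strong positive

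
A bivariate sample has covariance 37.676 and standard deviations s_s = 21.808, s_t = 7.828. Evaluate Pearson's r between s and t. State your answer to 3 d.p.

r = Cov(s,t) / (s_s · s_t) = 37.676 / (21.808 × 7.828)
  = 37.676 / 170.7130 ≈ 0.221

0.221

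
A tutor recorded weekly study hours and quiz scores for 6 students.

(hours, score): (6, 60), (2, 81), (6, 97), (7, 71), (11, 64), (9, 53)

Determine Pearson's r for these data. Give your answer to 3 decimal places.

-0.529

n = 6, Σx = 41, Σy = 426, Σx² = 327, Σy² = 31516, Σxy = 2782
nΣxy − ΣxΣy = 16692 − 17466 = -774
nΣx² − (Σx)² = 1962 − 1681 = 281; nΣy² − (Σy)² = 189096 − 181476 = 7620
r = -774 / √(281 × 7620) = -774 / 1463.2908 ≈ -0.529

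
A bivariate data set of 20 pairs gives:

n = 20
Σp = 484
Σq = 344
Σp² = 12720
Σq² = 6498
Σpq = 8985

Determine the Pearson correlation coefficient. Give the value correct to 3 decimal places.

0.863

r = (nΣpq − ΣpΣq) / √[(nΣp² − (Σp)²)(nΣq² − (Σq)²)]
Numerator: 20×8985 − 484×344 = 13204
Denominator: √[(254400 − 234256)(129960 − 118336)] = √[20144 × 11624] = 15302.0867
r = 13204 / 15302.0867 ≈ 0.863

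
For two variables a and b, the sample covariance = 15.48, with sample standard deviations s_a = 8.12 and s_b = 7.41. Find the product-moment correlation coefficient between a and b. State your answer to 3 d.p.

0.257

r = Cov(a,b) / (s_a · s_b) = 15.48 / (8.12 × 7.41)
  = 15.48 / 60.1692 ≈ 0.257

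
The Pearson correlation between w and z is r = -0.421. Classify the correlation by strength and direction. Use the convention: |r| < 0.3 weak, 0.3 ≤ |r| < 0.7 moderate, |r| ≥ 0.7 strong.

r = -0.421 < 0 so the relationship is negative.
|r| = 0.421, which falls in the moderate range.

moderate negative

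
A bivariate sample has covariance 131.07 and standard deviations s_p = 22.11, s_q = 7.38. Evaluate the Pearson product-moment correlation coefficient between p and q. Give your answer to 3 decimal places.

0.803

r = Cov(p,q) / (s_p · s_q) = 131.07 / (22.11 × 7.38)
  = 131.07 / 163.1718 ≈ 0.803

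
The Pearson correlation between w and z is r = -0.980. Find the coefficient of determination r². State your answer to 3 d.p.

r² = (-0.980)² = 0.960

0.960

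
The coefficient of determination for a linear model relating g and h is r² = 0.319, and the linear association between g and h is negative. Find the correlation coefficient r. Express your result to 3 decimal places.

|r| = √0.319 = 0.565
The association is negative, so r = −0.565.

-0.565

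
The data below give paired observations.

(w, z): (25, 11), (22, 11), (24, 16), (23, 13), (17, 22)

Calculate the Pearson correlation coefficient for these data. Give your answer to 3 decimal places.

n = 5, Σw = 111, Σz = 73, Σw² = 2503, Σz² = 1151, Σwz = 1574
nΣwz − ΣwΣz = 7870 − 8103 = -233
nΣw² − (Σw)² = 12515 − 12321 = 194; nΣz² − (Σz)² = 5755 − 5329 = 426
r = -233 / √(194 × 426) = -233 / 287.4787 ≈ -0.810

-0.810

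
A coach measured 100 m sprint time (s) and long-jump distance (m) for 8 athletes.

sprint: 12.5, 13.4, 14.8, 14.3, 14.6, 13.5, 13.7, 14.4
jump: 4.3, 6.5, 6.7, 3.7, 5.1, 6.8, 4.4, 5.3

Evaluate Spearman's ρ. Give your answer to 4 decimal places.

Rank sprint: 1, 2, 8, 5, 7, 3, 4, 6
Rank jump: 2, 6, 7, 1, 4, 8, 3, 5
d = rank(sprint) − rank(jump): -1, -4, 1, 4, 3, -5, 1, 1; Σd² = 70
ρ = 1 − 6Σd² / [n(n²−1)] = 1 − 6×70 / (8×63) = 1 − 420/504 ≈ 0.1667

0.1667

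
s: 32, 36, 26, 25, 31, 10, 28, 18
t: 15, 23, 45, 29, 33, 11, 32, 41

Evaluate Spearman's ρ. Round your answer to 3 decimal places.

Rank s: 7, 8, 4, 3, 6, 1, 5, 2
Rank t: 2, 3, 8, 4, 6, 1, 5, 7
d = rank(s) − rank(t): 5, 5, -4, -1, 0, 0, 0, -5; Σd² = 92
ρ = 1 − 6Σd² / [n(n²−1)] = 1 − 6×92 / (8×63) = 1 − 552/504 ≈ -0.095

-0.095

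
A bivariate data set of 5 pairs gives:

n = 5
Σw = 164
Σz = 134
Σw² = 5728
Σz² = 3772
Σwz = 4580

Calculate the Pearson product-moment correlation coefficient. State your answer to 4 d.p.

0.7359

r = (nΣwz − ΣwΣz) / √[(nΣw² − (Σw)²)(nΣz² − (Σz)²)]
Numerator: 5×4580 − 164×134 = 924
Denominator: √[(28640 − 26896)(18860 − 17956)] = √[1744 × 904] = 1255.6178
r = 924 / 1255.6178 ≈ 0.7359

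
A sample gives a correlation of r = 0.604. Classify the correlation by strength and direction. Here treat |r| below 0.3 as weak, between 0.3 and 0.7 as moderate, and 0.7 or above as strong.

r = 0.604 > 0 so the relationship is positive.
|r| = 0.604, which falls in the moderate range.

moderate positive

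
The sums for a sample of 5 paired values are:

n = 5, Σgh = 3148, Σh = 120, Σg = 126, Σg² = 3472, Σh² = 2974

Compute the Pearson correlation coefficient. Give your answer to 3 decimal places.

0.742

r = (nΣgh − ΣgΣh) / √[(nΣg² − (Σg)²)(nΣh² − (Σh)²)]
Numerator: 5×3148 − 126×120 = 620
Denominator: √[(17360 − 15876)(14870 − 14400)] = √[1484 × 470] = 835.1527
r = 620 / 835.1527 ≈ 0.742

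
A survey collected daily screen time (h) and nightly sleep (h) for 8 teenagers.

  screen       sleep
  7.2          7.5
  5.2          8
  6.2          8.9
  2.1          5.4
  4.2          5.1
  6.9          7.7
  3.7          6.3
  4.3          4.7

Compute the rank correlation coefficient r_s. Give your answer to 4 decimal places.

Rank screen: 8, 5, 6, 1, 3, 7, 2, 4
Rank sleep: 5, 7, 8, 3, 2, 6, 4, 1
d = rank(screen) − rank(sleep): 3, -2, -2, -2, 1, 1, -2, 3; Σd² = 36
ρ = 1 − 6Σd² / [n(n²−1)] = 1 − 6×36 / (8×63) = 1 − 216/504 ≈ 0.5714

0.5714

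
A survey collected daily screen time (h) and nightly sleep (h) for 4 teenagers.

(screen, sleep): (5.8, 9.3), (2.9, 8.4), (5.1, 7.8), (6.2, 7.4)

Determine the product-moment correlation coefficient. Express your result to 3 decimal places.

-0.148

n = 4, Σx = 20, Σy = 32.9, Σx² = 106.5, Σy² = 272.65, Σxy = 163.96
nΣxy − ΣxΣy = 655.84 − 658 = -2.16
nΣx² − (Σx)² = 426 − 400 = 26; nΣy² − (Σy)² = 1090.6 − 1082.41 = 8.19
r = -2.16 / √(26 × 8.19) = -2.16 / 14.5925 ≈ -0.148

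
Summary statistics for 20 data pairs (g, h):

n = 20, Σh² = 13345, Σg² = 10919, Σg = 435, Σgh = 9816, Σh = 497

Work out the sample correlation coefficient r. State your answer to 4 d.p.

-0.8253

r = (nΣgh − ΣgΣh) / √[(nΣg² − (Σg)²)(nΣh² − (Σh)²)]
Numerator: 20×9816 − 435×497 = -19875
Denominator: √[(218380 − 189225)(266900 − 247009)] = √[29155 × 19891] = 24081.5719
r = -19875 / 24081.5719 ≈ -0.8253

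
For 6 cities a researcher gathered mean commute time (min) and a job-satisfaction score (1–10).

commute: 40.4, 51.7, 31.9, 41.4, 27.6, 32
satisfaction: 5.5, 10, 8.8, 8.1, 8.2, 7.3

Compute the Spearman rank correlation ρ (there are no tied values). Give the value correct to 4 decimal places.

Rank commute: 4, 6, 2, 5, 1, 3
Rank satisfaction: 1, 6, 5, 3, 4, 2
d = rank(commute) − rank(satisfaction): 3, 0, -3, 2, -3, 1; Σd² = 32
ρ = 1 − 6Σd² / [n(n²−1)] = 1 − 6×32 / (6×35) = 1 − 192/210 ≈ 0.0857

0.0857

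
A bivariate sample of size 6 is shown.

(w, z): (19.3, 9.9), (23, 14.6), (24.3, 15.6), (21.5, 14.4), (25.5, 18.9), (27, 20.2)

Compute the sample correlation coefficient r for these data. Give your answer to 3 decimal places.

0.972

n = 6, Σw = 140.6, Σz = 93.6, Σw² = 3333.48, Σz² = 1527.14, Σwz = 2242.9
nΣwz − ΣwΣz = 13457.4 − 13160.16 = 297.24
nΣw² − (Σw)² = 20000.88 − 19768.36 = 232.52; nΣz² − (Σz)² = 9162.84 − 8760.96 = 401.88
r = 297.24 / √(232.52 × 401.88) = 297.24 / 305.6880 ≈ 0.972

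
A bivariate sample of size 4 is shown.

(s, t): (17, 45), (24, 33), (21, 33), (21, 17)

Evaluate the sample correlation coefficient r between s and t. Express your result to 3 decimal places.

n = 4, Σs = 83, Σt = 128, Σs² = 1747, Σt² = 4492, Σst = 2607
nΣst − ΣsΣt = 10428 − 10624 = -196
nΣs² − (Σs)² = 6988 − 6889 = 99; nΣt² − (Σt)² = 17968 − 16384 = 1584
r = -196 / √(99 × 1584) = -196 / 396.0000 ≈ -0.495

-0.495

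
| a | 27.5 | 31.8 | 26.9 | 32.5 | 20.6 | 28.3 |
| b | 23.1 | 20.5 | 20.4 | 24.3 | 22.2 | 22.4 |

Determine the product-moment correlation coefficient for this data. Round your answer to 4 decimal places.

0.1418

n = 6, Σa = 167.6, Σb = 132.9, Σa² = 4772.6, Σb² = 2955.11, Σab = 3716.9
nΣab − ΣaΣb = 22301.4 − 22274.04 = 27.36
nΣa² − (Σa)² = 28635.6 − 28089.76 = 545.84; nΣb² − (Σb)² = 17730.66 − 17662.41 = 68.25
r = 27.36 / √(545.84 × 68.25) = 27.36 / 193.0119 ≈ 0.1418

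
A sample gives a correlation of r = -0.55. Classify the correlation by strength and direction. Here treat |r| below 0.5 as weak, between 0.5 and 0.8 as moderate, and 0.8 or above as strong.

r = -0.55 < 0 so the relationship is negative.
|r| = 0.55, which falls in the moderate range.

moderate negative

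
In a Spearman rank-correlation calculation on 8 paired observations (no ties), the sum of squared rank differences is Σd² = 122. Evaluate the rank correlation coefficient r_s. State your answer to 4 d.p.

-0.4524

ρ = 1 − 6Σd² / [n(n²−1)] = 1 − 6×122 / (8×63)
  = 1 − 732/504 = 1 − 1.45238 ≈ -0.4524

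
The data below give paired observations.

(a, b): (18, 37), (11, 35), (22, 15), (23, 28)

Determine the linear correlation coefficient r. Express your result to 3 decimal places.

n = 4, Σa = 74, Σb = 115, Σa² = 1458, Σb² = 3603, Σab = 2025
nΣab − ΣaΣb = 8100 − 8510 = -410
nΣa² − (Σa)² = 5832 − 5476 = 356; nΣb² − (Σb)² = 14412 − 13225 = 1187
r = -410 / √(356 × 1187) = -410 / 650.0554 ≈ -0.631

-0.631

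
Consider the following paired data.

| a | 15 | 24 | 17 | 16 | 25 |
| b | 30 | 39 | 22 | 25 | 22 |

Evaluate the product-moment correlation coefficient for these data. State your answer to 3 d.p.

0.242

n = 5, Σa = 97, Σb = 138, Σa² = 1971, Σb² = 4014, Σab = 2710
nΣab − ΣaΣb = 13550 − 13386 = 164
nΣa² − (Σa)² = 9855 − 9409 = 446; nΣb² − (Σb)² = 20070 − 19044 = 1026
r = 164 / √(446 × 1026) = 164 / 676.4584 ≈ 0.242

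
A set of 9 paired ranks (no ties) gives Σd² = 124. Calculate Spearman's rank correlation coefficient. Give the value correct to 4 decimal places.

ρ = 1 − 6Σd² / [n(n²−1)] = 1 − 6×124 / (9×80)
  = 1 − 744/720 = 1 − 1.03333 ≈ -0.0333

-0.0333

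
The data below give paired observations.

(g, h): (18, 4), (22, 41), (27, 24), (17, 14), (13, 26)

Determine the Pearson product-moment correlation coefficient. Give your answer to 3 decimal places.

0.283

n = 5, Σg = 97, Σh = 109, Σg² = 1995, Σh² = 3145, Σgh = 2198
nΣgh − ΣgΣh = 10990 − 10573 = 417
nΣg² − (Σg)² = 9975 − 9409 = 566; nΣh² − (Σh)² = 15725 − 11881 = 3844
r = 417 / √(566 × 3844) = 417 / 1475.0268 ≈ 0.283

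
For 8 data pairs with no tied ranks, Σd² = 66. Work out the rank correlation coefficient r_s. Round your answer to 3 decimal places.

0.214

ρ = 1 − 6Σd² / [n(n²−1)] = 1 − 6×66 / (8×63)
  = 1 − 396/504 = 1 − 0.7857 ≈ 0.214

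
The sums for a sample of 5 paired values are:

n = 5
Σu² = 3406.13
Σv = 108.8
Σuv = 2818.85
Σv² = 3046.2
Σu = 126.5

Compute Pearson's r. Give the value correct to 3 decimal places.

0.177

r = (nΣuv − ΣuΣv) / √[(nΣu² − (Σu)²)(nΣv² − (Σv)²)]
Numerator: 5×2818.85 − 126.5×108.8 = 331.05
Denominator: √[(17030.65 − 16002.25)(15231 − 11837.44)] = √[1028.4 × 3393.56] = 1868.1373
r = 331.05 / 1868.1373 ≈ 0.177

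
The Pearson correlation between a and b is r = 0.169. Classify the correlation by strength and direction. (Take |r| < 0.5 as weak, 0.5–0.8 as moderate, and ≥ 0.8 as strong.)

weak positive

r = 0.169 > 0 so the relationship is positive.
|r| = 0.169, which falls in the weak range.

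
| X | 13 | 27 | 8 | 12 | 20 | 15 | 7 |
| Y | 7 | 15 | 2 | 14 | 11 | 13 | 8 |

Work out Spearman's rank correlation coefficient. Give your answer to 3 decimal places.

0.607

Rank X: 4, 7, 2, 3, 6, 5, 1
Rank Y: 2, 7, 1, 6, 4, 5, 3
d = rank(X) − rank(Y): 2, 0, 1, -3, 2, 0, -2; Σd² = 22
ρ = 1 − 6Σd² / [n(n²−1)] = 1 − 6×22 / (7×48) = 1 − 132/336 ≈ 0.607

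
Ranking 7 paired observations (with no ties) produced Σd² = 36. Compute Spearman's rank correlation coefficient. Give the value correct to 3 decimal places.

ρ = 1 − 6Σd² / [n(n²−1)] = 1 − 6×36 / (7×48)
  = 1 − 216/336 = 1 − 0.6429 ≈ 0.357

0.357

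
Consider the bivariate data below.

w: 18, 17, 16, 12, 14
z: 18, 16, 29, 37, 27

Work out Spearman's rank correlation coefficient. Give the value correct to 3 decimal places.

-0.800

Rank w: 5, 4, 3, 1, 2
Rank z: 2, 1, 4, 5, 3
d = rank(w) − rank(z): 3, 3, -1, -4, -1; Σd² = 36
ρ = 1 − 6Σd² / [n(n²−1)] = 1 − 6×36 / (5×24) = 1 − 216/120 ≈ -0.800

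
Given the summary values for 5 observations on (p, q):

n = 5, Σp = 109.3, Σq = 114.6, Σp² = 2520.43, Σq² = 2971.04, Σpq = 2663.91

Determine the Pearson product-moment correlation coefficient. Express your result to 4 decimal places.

0.7470

r = (nΣpq − ΣpΣq) / √[(nΣp² − (Σp)²)(nΣq² − (Σq)²)]
Numerator: 5×2663.91 − 109.3×114.6 = 793.77
Denominator: √[(12602.15 − 11946.49)(14855.2 − 13133.16)] = √[655.66 × 1722.04] = 1062.5783
r = 793.77 / 1062.5783 ≈ 0.7470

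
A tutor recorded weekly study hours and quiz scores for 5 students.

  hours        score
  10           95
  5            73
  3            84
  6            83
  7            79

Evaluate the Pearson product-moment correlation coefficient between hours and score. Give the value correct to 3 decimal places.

n = 5, Σx = 31, Σy = 414, Σx² = 219, Σy² = 34540, Σxy = 2618
nΣxy − ΣxΣy = 13090 − 12834 = 256
nΣx² − (Σx)² = 1095 − 961 = 134; nΣy² − (Σy)² = 172700 − 171396 = 1304
r = 256 / √(134 × 1304) = 256 / 418.0144 ≈ 0.612

0.612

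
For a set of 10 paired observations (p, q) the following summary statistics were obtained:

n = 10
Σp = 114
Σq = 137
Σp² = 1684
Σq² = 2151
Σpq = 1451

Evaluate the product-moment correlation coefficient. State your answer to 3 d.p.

-0.341

r = (nΣpq − ΣpΣq) / √[(nΣp² − (Σp)²)(nΣq² − (Σq)²)]
Numerator: 10×1451 − 114×137 = -1108
Denominator: √[(16840 − 12996)(21510 − 18769)] = √[3844 × 2741] = 3245.9827
r = -1108 / 3245.9827 ≈ -0.341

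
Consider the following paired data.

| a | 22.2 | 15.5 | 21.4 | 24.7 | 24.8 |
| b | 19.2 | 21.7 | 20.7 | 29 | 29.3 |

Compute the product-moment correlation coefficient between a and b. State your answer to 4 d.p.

n = 5, Σa = 108.6, Σb = 119.9, Σa² = 2416.18, Σb² = 2967.51, Σab = 2648.51
nΣab − ΣaΣb = 13242.55 − 13021.14 = 221.41
nΣa² − (Σa)² = 12080.9 − 11793.96 = 286.94; nΣb² − (Σb)² = 14837.55 − 14376.01 = 461.54
r = 221.41 / √(286.94 × 461.54) = 221.41 / 363.9152 ≈ 0.6084

0.6084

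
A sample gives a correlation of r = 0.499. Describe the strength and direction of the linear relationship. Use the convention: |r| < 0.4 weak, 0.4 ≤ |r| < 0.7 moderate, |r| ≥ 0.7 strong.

r = 0.499 > 0 so the relationship is positive.
|r| = 0.499, which falls in the moderate range.

moderate positive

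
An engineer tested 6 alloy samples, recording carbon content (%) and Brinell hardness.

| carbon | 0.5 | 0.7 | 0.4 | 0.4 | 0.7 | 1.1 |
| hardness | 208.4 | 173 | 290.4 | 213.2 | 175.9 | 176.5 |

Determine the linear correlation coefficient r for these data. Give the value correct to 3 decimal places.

n = 6, Σx = 3.8, Σy = 1237.4, Σx² = 2.76, Σy² = 265239.02, Σxy = 744.02
nΣxy − ΣxΣy = 4464.12 − 4702.12 = -238
nΣx² − (Σx)² = 16.56 − 14.44 = 2.12; nΣy² − (Σy)² = 1591434.12 − 1531158.76 = 60275.36
r = -238 / √(2.12 × 60275.36) = -238 / 357.4685 ≈ -0.666

-0.666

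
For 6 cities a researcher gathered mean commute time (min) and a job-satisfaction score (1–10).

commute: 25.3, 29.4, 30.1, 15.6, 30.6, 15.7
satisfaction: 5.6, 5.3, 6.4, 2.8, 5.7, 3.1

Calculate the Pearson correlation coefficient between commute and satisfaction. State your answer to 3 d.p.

n = 6, Σx = 146.7, Σy = 28.9, Σx² = 3836.67, Σy² = 150.35, Σxy = 756.91
nΣxy − ΣxΣy = 4541.46 − 4239.63 = 301.83
nΣx² − (Σx)² = 23020.02 − 21520.89 = 1499.13; nΣy² − (Σy)² = 902.1 − 835.21 = 66.89
r = 301.83 / √(1499.13 × 66.89) = 301.83 / 316.6651 ≈ 0.953

0.953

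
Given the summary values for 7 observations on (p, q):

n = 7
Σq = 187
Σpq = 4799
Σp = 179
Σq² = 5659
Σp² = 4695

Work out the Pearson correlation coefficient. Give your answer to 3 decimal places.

r = (nΣpq − ΣpΣq) / √[(nΣp² − (Σp)²)(nΣq² − (Σq)²)]
Numerator: 7×4799 − 179×187 = 120
Denominator: √[(32865 − 32041)(39613 − 34969)] = √[824 × 4644] = 1956.1840
r = 120 / 1956.1840 ≈ 0.061

0.061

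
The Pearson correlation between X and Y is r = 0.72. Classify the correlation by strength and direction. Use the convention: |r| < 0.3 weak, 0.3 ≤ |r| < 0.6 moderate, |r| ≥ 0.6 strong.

strong positive

r = 0.72 > 0 so the relationship is positive.
|r| = 0.72, which falls in the strong range.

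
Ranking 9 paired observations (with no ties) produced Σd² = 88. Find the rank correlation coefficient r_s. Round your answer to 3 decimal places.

ρ = 1 − 6Σd² / [n(n²−1)] = 1 − 6×88 / (9×80)
  = 1 − 528/720 = 1 − 0.7333 ≈ 0.267

0.267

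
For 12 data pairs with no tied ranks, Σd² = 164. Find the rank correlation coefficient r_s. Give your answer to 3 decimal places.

ρ = 1 − 6Σd² / [n(n²−1)] = 1 − 6×164 / (12×143)
  = 1 − 984/1716 = 1 − 0.5734 ≈ 0.427

0.427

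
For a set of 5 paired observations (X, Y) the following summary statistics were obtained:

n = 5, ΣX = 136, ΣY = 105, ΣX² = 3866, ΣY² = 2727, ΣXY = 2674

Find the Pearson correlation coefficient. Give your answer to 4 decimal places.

-0.6168

r = (nΣXY − ΣXΣY) / √[(nΣX² − (ΣX)²)(nΣY² − (ΣY)²)]
Numerator: 5×2674 − 136×105 = -910
Denominator: √[(19330 − 18496)(13635 − 11025)] = √[834 × 2610] = 1475.3779
r = -910 / 1475.3779 ≈ -0.6168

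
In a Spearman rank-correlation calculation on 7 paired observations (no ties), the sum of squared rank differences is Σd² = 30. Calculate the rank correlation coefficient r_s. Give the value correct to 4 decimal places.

ρ = 1 − 6Σd² / [n(n²−1)] = 1 − 6×30 / (7×48)
  = 1 − 180/336 = 1 − 0.53571 ≈ 0.4643

0.4643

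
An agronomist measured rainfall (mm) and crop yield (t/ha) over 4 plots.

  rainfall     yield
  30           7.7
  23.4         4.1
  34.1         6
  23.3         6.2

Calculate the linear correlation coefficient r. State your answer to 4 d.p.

0.4776

n = 4, Σx = 110.8, Σy = 24, Σx² = 3153.26, Σy² = 150.54, Σxy = 676
nΣxy − ΣxΣy = 2704 − 2659.2 = 44.8
nΣx² − (Σx)² = 12613.04 − 12276.64 = 336.4; nΣy² − (Σy)² = 602.16 − 576 = 26.16
r = 44.8 / √(336.4 × 26.16) = 44.8 / 93.8095 ≈ 0.4776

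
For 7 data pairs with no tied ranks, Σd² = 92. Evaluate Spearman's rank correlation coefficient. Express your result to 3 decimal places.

ρ = 1 − 6Σd² / [n(n²−1)] = 1 − 6×92 / (7×48)
  = 1 − 552/336 = 1 − 1.6429 ≈ -0.643

-0.643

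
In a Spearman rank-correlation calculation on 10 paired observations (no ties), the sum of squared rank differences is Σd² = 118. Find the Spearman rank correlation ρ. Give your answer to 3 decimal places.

0.285

ρ = 1 − 6Σd² / [n(n²−1)] = 1 − 6×118 / (10×99)
  = 1 − 708/990 = 1 − 0.7152 ≈ 0.285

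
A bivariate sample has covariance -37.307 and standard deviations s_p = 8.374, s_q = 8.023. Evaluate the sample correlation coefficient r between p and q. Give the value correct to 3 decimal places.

-0.555

r = Cov(p,q) / (s_p · s_q) = -37.307 / (8.374 × 8.023)
  = -37.307 / 67.1846 ≈ -0.555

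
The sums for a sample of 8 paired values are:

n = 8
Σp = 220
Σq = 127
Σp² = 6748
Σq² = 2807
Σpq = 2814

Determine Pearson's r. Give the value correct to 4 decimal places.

r = (nΣpq − ΣpΣq) / √[(nΣp² − (Σp)²)(nΣq² − (Σq)²)]
Numerator: 8×2814 − 220×127 = -5428
Denominator: √[(53984 − 48400)(22456 − 16129)] = √[5584 × 6327] = 5943.9017
r = -5428 / 5943.9017 ≈ -0.9132

-0.9132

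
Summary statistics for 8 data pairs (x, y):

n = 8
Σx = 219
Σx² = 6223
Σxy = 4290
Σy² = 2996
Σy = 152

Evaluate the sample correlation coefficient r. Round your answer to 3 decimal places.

r = (nΣxy − ΣxΣy) / √[(nΣx² − (Σx)²)(nΣy² − (Σy)²)]
Numerator: 8×4290 − 219×152 = 1032
Denominator: √[(49784 − 47961)(23968 − 23104)] = √[1823 × 864] = 1255.0187
r = 1032 / 1255.0187 ≈ 0.822

0.822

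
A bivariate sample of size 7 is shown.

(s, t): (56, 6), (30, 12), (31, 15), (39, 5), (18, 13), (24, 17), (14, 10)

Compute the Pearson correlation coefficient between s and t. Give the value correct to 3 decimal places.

-0.596

n = 7, Σs = 212, Σt = 78, Σs² = 7614, Σt² = 988, Σst = 2138
nΣst − ΣsΣt = 14966 − 16536 = -1570
nΣs² − (Σs)² = 53298 − 44944 = 8354; nΣt² − (Σt)² = 6916 − 6084 = 832
r = -1570 / √(8354 × 832) = -1570 / 2636.3854 ≈ -0.596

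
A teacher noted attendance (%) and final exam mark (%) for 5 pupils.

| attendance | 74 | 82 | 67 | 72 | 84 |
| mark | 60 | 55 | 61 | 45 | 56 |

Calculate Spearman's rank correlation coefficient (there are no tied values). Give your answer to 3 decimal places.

Rank attendance: 3, 4, 1, 2, 5
Rank mark: 4, 2, 5, 1, 3
d = rank(attendance) − rank(mark): -1, 2, -4, 1, 2; Σd² = 26
ρ = 1 − 6Σd² / [n(n²−1)] = 1 − 6×26 / (5×24) = 1 − 156/120 ≈ -0.300

-0.300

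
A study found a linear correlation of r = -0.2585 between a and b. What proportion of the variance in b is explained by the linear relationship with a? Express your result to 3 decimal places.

0.067

r² = (-0.2585)² = 0.067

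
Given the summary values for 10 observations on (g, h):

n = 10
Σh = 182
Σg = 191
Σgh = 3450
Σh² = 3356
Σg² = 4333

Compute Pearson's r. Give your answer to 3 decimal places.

-0.152

r = (nΣgh − ΣgΣh) / √[(nΣg² − (Σg)²)(nΣh² − (Σh)²)]
Numerator: 10×3450 − 191×182 = -262
Denominator: √[(43330 − 36481)(33560 − 33124)] = √[6849 × 436] = 1728.0521
r = -262 / 1728.0521 ≈ -0.152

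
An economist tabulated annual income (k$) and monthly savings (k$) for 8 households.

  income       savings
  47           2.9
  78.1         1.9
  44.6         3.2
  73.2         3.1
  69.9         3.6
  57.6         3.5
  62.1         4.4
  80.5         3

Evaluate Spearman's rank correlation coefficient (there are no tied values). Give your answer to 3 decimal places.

Rank income: 2, 7, 1, 6, 5, 3, 4, 8
Rank savings: 2, 1, 5, 4, 7, 6, 8, 3
d = rank(income) − rank(savings): 0, 6, -4, 2, -2, -3, -4, 5; Σd² = 110
ρ = 1 − 6Σd² / [n(n²−1)] = 1 − 6×110 / (8×63) = 1 − 660/504 ≈ -0.310

-0.310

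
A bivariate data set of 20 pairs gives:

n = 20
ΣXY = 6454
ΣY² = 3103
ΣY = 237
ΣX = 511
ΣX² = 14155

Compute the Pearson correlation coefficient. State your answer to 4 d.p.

0.7007

r = (nΣXY − ΣXΣY) / √[(nΣX² − (ΣX)²)(nΣY² − (ΣY)²)]
Numerator: 20×6454 − 511×237 = 7973
Denominator: √[(283100 − 261121)(62060 − 56169)] = √[21979 × 5891] = 11378.8527
r = 7973 / 11378.8527 ≈ 0.7007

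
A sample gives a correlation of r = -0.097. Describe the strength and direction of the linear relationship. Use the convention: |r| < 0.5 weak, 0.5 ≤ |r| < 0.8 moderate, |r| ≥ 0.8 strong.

weak negative

r = -0.097 < 0 so the relationship is negative.
|r| = 0.097, which falls in the weak range.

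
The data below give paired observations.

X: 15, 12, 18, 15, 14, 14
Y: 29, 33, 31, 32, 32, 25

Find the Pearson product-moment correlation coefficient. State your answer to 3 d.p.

n = 6, ΣX = 88, ΣY = 182, ΣX² = 1310, ΣY² = 5564, ΣXY = 2667
nΣXY − ΣXΣY = 16002 − 16016 = -14
nΣX² − (ΣX)² = 7860 − 7744 = 116; nΣY² − (ΣY)² = 33384 − 33124 = 260
r = -14 / √(116 × 260) = -14 / 173.6663 ≈ -0.081

-0.081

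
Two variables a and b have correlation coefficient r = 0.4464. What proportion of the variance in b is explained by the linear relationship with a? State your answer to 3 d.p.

r² = (0.4464)² = 0.199

0.199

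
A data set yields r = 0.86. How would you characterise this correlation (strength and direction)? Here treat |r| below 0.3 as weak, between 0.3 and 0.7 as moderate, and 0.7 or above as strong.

r = 0.86 > 0 so the relationship is positive.
|r| = 0.86, which falls in the strong range.

strong positive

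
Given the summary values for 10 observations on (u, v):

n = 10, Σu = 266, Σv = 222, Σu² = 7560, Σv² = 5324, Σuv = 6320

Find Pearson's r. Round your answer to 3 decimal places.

0.948

r = (nΣuv − ΣuΣv) / √[(nΣu² − (Σu)²)(nΣv² − (Σv)²)]
Numerator: 10×6320 − 266×222 = 4148
Denominator: √[(75600 − 70756)(53240 − 49284)] = √[4844 × 3956] = 4377.5409
r = 4148 / 4377.5409 ≈ 0.948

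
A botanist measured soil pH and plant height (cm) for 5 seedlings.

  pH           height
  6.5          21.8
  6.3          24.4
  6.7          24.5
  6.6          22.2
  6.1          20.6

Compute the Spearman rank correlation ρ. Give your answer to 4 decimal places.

0.7000

Rank pH: 3, 2, 5, 4, 1
Rank height: 2, 4, 5, 3, 1
d = rank(pH) − rank(height): 1, -2, 0, 1, 0; Σd² = 6
ρ = 1 − 6Σd² / [n(n²−1)] = 1 − 6×6 / (5×24) = 1 − 36/120 ≈ 0.7000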